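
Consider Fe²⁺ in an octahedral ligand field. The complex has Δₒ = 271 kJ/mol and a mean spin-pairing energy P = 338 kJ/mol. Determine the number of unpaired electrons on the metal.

4

Fe is in group 8, so Fe²⁺ is d⁶ (8 − 2 = 6).
Since Δₒ = 271 kJ/mol < P = 338 kJ/mol, the complex adopts the high-spin configuration.
Configuration: t2g^4 e_g^2.
Unpaired electrons: 4.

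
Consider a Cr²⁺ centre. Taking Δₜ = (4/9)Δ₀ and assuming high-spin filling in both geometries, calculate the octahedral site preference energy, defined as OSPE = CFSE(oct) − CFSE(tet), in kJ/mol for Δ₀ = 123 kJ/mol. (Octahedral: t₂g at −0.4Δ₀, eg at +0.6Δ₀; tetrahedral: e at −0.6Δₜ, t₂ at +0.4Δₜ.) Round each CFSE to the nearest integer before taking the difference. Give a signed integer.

Cr sits in group 6; removing 2 electrons leaves Cr²⁺ with 6 − 2 = 4 d electrons.
Octahedral (high-spin): t2g^3 e_g^1, CFSE = 3(−0.4) + 1(+0.6) = -0.6Δ₀ = -0.6 × 123 = -74 kJ/mol.
In a tetrahedral site the filling is e^2 t2^2: CFSE(tet) = -0.4Δₜ = -0.4 × (4/9)(123) = -22 kJ/mol.
OSPE = -74 − (-22) = -52 kJ/mol.

-52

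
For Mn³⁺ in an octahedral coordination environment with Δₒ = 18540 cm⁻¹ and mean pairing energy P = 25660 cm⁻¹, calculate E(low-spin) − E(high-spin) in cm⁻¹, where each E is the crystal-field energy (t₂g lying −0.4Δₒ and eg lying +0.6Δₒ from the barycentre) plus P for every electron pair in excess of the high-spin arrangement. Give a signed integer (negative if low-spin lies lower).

7120

Mn³⁺: group 7, so d-count = 7 − 3 = 4.
High-spin: t₂g³ eg¹, CFSE = -0.6Δₒ = -11124 cm⁻¹.
Low-spin t₂g⁴ eg⁰ gives -1.6Δₒ = -29664 cm⁻¹, but forming 1 extra pair costs 1P = 25660 cm⁻¹, so E(LS) = -29664 + 25660 = -4004 cm⁻¹.
Thus E(LS) − E(HS) = 7120 cm⁻¹.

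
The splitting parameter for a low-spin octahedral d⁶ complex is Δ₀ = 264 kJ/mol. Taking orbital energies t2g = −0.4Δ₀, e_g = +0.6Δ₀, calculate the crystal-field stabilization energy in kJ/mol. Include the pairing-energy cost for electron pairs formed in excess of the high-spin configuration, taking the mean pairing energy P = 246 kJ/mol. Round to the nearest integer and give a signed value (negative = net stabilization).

-142

Electron filling gives t2g^6 e_g^0.
Orbital CFSE = 6(-0.4) + 0(0.6) = -2.4Δ₀ = -2.4 × 264 = -634 kJ/mol.
Pairing penalty: 3 pairs vs 1 in the high-spin reference → 2 extra × P = 492 kJ/mol.
Net CFSE = -634 + 492 = -142 kJ/mol.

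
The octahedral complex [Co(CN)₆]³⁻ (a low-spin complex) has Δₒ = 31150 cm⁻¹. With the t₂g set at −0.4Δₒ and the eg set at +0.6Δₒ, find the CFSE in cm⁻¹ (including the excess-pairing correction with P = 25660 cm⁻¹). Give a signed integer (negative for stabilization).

-23440

Each CN⁻ contributes -1; 6 × (-1) = -6. With overall charge -3, Co is in the +3 oxidation state.
Co is in group 9, so Co³⁺ is d⁶ (9 − 3 = 6).
Configuration: t₂g⁶ eg⁰.
The orbital stabilization is -2.4Δₒ = -2.4 × 31150 = -74760 cm⁻¹.
Relative to high-spin t₂g⁴ eg² (1 paired), the low-spin configuration has 2 additional pairs, contributing +2 × 25660 = +51320 cm⁻¹.
Overall CFSE = -74760 + 51320 = -23440 cm⁻¹.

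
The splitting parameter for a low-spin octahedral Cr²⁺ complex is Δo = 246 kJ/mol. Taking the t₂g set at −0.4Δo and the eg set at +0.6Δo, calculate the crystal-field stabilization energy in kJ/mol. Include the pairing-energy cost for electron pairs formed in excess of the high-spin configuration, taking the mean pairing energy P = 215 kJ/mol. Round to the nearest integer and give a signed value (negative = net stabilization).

Cr is in group 6, so Cr²⁺ is d⁴ (6 − 2 = 4).
Electron filling gives t₂g⁴ eg⁰.
The orbital stabilization is -1.6Δo = -1.6 × 246 = -394 kJ/mol.
Pairing penalty: 1 pair vs 0 in the high-spin reference → 1 extra × P = 215 kJ/mol.
Net CFSE = -394 + 215 = -179 kJ/mol.

-179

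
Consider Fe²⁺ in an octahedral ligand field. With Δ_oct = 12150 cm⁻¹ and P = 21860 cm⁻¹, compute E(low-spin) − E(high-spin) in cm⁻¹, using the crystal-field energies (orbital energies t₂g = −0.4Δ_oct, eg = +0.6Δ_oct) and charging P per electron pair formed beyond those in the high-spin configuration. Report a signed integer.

Fe is in group 8, so Fe²⁺ is d⁶ (8 − 2 = 6).
High-spin: t₂g⁴ eg², CFSE = -0.4Δ_oct = -4860 cm⁻¹.
Low-spin t₂g⁶ eg⁰ gives -2.4Δ_oct = -29160 cm⁻¹, but forming 2 extra pairs costs 2P = 43720 cm⁻¹, so E(LS) = -29160 + 43720 = 14560 cm⁻¹.
E(LS) − E(HS) = 14560 − (-4860) = 19420 cm⁻¹.

19420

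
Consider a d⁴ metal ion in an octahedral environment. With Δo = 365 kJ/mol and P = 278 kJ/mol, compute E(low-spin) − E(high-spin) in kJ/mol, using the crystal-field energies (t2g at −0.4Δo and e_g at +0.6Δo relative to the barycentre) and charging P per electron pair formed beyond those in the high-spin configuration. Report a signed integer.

-87

High-spin d⁴ fills as t2g^3 e_g^1 with CFSE 3(−0.4) + 1(+0.6) = -0.6Δo = -219 kJ/mol.
Low-spin t2g^4 e_g^0 gives -1.6Δo = -584 kJ/mol, but forming 1 extra pair costs 1P = 278 kJ/mol, so E(LS) = -584 + 278 = -306 kJ/mol.
Thus E(LS) − E(HS) = -87 kJ/mol.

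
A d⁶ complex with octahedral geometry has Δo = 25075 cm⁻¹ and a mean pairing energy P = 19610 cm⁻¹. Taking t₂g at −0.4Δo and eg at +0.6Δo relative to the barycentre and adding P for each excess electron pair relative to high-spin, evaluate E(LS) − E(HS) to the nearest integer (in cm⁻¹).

In the high-spin limit (t₂g⁴ eg²) the orbital term is -0.4Δo = -10030 cm⁻¹, with no excess pairing.
Low-spin: t₂g⁶ eg⁰, orbital CFSE = -2.4Δo = -60180 cm⁻¹; plus 2 excess pairs × P = +39220 cm⁻¹; total -20960 cm⁻¹.
E(LS) − E(HS) = -20960 − (-10030) = -10930 cm⁻¹.

-10930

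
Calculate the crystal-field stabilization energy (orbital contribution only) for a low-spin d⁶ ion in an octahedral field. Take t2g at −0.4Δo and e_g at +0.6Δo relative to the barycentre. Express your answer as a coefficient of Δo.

Configuration: t2g^6 e_g^0.
CFSE = 6(-0.4Δo) + 0(0.6Δo) = -2.4Δo + 0.0Δo = -2.4Δo.

-2.4 Δo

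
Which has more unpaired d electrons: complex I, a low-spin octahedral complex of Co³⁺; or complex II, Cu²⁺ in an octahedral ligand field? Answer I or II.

I: Group 9 minus oxidation state +3 gives a d⁶ configuration for Co³⁺; t₂g⁶ eg⁰ → 0 unpaired.
II: Group 11 minus oxidation state +2 gives a d⁹ configuration for Cu²⁺; For octahedral d⁹ the high- and low-spin configurations coincide; t2g^6 e_g^3 → 1 unpaired.
So II has more unpaired electrons.

II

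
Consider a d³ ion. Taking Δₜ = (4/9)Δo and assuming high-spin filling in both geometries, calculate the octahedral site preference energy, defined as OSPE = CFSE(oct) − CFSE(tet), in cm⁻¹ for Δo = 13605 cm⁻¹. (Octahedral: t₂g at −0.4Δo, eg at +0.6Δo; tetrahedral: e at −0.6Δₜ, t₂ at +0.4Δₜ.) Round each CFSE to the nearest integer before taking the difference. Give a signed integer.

-11489

Octahedral high-spin t₂g³ eg⁰: CFSE = -1.2 × 13605 = -16326 cm⁻¹.
Tetrahedral e² t₂¹ gives -0.8Δₜ = -0.8 × (4/9) × 13605 = -4837 cm⁻¹.
OSPE = CFSE(oct) − CFSE(tet) = -16326 − (-4837) = -11489 cm⁻¹.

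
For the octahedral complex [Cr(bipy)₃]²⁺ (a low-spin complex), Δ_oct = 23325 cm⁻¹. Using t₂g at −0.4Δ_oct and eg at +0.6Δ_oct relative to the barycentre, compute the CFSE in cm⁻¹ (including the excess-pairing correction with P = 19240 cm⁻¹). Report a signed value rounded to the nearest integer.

-18080

bipy is neutral, so the +2 overall charge sits on Cr: oxidation state +2.
Cr is in group 6, so Cr²⁺ is d⁴ (6 − 2 = 4).
Electron filling gives t₂g⁴ eg⁰.
Orbital CFSE = 4(-0.4) + 0(0.6) = -1.6Δ_oct = -1.6 × 23325 = -37320 cm⁻¹.
Relative to high-spin t₂g³ eg¹ (0 paired), the low-spin configuration has 1 additional pair, contributing +1 × 19240 = +19240 cm⁻¹.
Net CFSE = -37320 + 19240 = -18080 cm⁻¹.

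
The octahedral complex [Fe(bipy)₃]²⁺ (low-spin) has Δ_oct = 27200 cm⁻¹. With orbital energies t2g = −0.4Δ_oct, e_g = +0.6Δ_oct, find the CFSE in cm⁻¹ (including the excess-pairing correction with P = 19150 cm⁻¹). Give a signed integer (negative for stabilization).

-26980

bipy is neutral, so the +2 overall charge sits on Fe: oxidation state +2.
Fe²⁺: group 8, so d-count = 8 − 2 = 6.
Electron filling gives t2g^6 e_g^0.
CFSE(orbital) = 6×(-0.4Δ_oct) + 0×(0.6Δ_oct) = -2.4Δ_oct; with Δ_oct = 27200 cm⁻¹ that is -65280 cm⁻¹.
Relative to high-spin t2g^4 e_g^2 (1 paired), the low-spin configuration has 2 additional pairs, contributing +2 × 19150 = +38300 cm⁻¹.
Combining: -65280 + 38300 = -26980 cm⁻¹.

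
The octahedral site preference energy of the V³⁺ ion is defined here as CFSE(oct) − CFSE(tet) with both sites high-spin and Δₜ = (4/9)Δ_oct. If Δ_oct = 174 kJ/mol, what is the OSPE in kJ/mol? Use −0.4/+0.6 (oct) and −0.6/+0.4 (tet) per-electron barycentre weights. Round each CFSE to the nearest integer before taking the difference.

Group 5 minus oxidation state +3 gives a d² configuration for V³⁺.
Octahedral high-spin t₂g² eg⁰: CFSE = -0.8 × 174 = -139 kJ/mol.
Tetrahedral e² t₂⁰ gives -1.2Δₜ = -1.2 × (4/9) × 174 = -93 kJ/mol.
OSPE = CFSE(oct) − CFSE(tet) = -139 − (-93) = -46 kJ/mol.

-46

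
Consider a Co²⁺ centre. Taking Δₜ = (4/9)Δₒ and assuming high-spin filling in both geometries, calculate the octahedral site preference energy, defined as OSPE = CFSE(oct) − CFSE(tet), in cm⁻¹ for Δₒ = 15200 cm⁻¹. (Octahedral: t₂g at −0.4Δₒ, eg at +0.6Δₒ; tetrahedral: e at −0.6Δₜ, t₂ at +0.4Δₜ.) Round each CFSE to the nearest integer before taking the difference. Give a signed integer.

Co²⁺: group 9, so d-count = 9 − 2 = 7.
Octahedral high-spin t2g^5 e_g^2: CFSE = -0.8 × 15200 = -12160 cm⁻¹.
Tetrahedral: e^4 t2^3, CFSE = 4(−0.6) + 3(+0.4) = -1.2Δₜ = -1.2 × (4/9) × 15200 = -8107 cm⁻¹.
OSPE = CFSE(oct) − CFSE(tet) = -12160 − (-8107) = -4053 cm⁻¹.

-4053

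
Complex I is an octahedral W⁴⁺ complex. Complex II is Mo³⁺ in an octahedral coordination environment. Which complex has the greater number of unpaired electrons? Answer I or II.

II

I: W is in group 6, so W⁴⁺ is d² (6 − 4 = 2); t2g^2 e_g^0 → 2 unpaired.
II: Mo³⁺: group 6, so d-count = 6 − 3 = 3; t₂g³ eg⁰ → 3 unpaired.
So II has more unpaired electrons.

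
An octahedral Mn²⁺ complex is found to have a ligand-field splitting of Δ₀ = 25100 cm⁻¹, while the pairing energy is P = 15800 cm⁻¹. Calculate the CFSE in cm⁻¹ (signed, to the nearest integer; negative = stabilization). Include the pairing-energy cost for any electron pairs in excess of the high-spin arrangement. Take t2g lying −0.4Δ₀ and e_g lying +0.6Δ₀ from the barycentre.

Mn²⁺: group 7, so d-count = 7 − 2 = 5.
With Δ₀ > P the complex is low-spin.
That gives t2g^5 e_g^0.
Orbital CFSE = -2.0Δ₀ = -2.0 × 25100 = -50200 cm⁻¹.
Excess pairs vs high-spin: 2 − 0 = 2; pairing cost = +31600 cm⁻¹.
Net CFSE = -50200 + 31600 = -18600 cm⁻¹.

-18600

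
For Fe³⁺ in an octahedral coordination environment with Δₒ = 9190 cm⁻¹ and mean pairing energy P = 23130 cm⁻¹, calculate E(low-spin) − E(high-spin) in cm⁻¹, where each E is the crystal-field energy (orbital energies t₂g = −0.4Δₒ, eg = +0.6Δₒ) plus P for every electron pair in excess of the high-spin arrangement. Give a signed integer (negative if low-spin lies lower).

Fe sits in group 8; removing 3 electrons leaves Fe³⁺ with 8 − 3 = 5 d electrons.
High-spin: t₂g³ eg², CFSE = 0.0Δₒ = 0 cm⁻¹.
Low-spin: t₂g⁵ eg⁰, orbital CFSE = -2.0Δₒ = -18380 cm⁻¹; plus 2 excess pairs × P = +46260 cm⁻¹; total 27880 cm⁻¹.
The difference is 27880 − (0) = 27880 cm⁻¹, so high-spin lies lower.

27880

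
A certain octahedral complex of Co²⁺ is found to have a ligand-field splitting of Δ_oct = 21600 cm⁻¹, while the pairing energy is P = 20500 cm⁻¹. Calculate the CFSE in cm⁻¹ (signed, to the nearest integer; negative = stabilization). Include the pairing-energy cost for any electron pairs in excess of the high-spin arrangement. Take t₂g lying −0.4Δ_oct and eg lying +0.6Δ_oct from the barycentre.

Co is in group 9, so Co²⁺ is d⁷ (9 − 2 = 7).
Δ_oct > P, so pairing is preferred: the ground state is low-spin.
That gives t₂g⁶ eg¹.
Orbital CFSE = -1.8Δ_oct = -1.8 × 21600 = -38880 cm⁻¹.
Excess pairs vs high-spin: 3 − 2 = 1; pairing cost = +20500 cm⁻¹.
Net CFSE = -38880 + 20500 = -18380 cm⁻¹.

-18380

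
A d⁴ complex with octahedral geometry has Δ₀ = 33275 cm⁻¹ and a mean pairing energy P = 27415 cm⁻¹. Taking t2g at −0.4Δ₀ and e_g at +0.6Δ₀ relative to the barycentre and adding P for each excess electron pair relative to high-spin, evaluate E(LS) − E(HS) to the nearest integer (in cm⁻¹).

In the high-spin limit (t2g^3 e_g^1) the orbital term is -0.6Δ₀ = -19965 cm⁻¹, with no excess pairing.
For low-spin the configuration is t2g^4 e_g^0: orbital energy -1.6 × 33275 = -53240 cm⁻¹, and 1 additional pair relative to high-spin adds 27415 cm⁻¹, giving -25825 cm⁻¹.
Thus E(LS) − E(HS) = -5860 cm⁻¹.

-5860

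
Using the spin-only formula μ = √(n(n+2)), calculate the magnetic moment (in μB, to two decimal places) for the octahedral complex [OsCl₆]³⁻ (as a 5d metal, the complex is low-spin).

1.73 μB

Each Cl⁻ contributes -1; 6 × (-1) = -6. With overall charge -3, Os is in the +3 oxidation state.
Os sits in group 8; removing 3 electrons leaves Os³⁺ with 8 − 3 = 5 d electrons.
Configuration: t₂g⁵ eg⁰ → 1 unpaired electron.
μ(spin-only) = √[1(1+2)] = √3 ≈ 1.73 μB.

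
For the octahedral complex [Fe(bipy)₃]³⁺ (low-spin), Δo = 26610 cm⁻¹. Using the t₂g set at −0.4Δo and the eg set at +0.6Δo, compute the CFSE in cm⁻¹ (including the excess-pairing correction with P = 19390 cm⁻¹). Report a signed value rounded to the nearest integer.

bipy is neutral, so the +3 overall charge sits on Fe: oxidation state +3.
Fe sits in group 8; removing 3 electrons leaves Fe³⁺ with 8 − 3 = 5 d electrons.
Electron filling gives t₂g⁵ eg⁰.
CFSE(orbital) = 5×(-0.4Δo) + 0×(0.6Δo) = -2.0Δo; with Δo = 26610 cm⁻¹ that is -53220 cm⁻¹.
Relative to high-spin t₂g³ eg² (0 paired), the low-spin configuration has 2 additional pairs, contributing +2 × 19390 = +38780 cm⁻¹.
Combining: -53220 + 38780 = -14440 cm⁻¹.

-14440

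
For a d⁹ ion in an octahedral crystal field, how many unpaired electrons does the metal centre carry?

1

Configuration: t₂g⁶ eg³, giving 1 unpaired electron.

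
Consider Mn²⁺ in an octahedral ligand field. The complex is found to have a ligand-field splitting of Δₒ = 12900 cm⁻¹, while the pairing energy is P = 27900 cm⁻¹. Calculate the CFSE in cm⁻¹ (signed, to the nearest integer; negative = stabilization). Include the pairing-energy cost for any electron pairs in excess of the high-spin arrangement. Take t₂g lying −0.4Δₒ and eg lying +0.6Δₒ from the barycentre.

Mn²⁺: group 7, so d-count = 7 − 2 = 5.
Δₒ < P, so pairing is avoided: the ground state is high-spin.
Filling d⁵ accordingly: t₂g³ eg².
Orbital CFSE = 0.0Δₒ = 0.0 × 12900 = 0 cm⁻¹.
High-spin has no excess pairs, so no pairing correction applies.

0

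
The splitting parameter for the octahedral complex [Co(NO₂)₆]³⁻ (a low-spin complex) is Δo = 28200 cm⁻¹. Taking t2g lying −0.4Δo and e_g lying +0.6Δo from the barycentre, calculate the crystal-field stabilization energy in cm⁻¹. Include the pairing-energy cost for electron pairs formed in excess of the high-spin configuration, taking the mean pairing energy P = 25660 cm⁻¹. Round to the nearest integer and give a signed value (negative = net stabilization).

-16360

Each NO₂⁻ contributes -1; 6 × (-1) = -6. With overall charge -3, Co is in the +3 oxidation state.
Co³⁺: group 9, so d-count = 9 − 3 = 6.
Electron filling gives t2g^6 e_g^0.
Orbital CFSE = 6(-0.4) + 0(0.6) = -2.4Δo = -2.4 × 28200 = -67680 cm⁻¹.
Pairing penalty: 3 pairs vs 1 in the high-spin reference → 2 extra × P = 51320 cm⁻¹.
Net CFSE = -67680 + 51320 = -16360 cm⁻¹.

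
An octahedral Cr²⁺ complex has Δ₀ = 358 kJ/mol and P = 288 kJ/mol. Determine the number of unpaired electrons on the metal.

Cr²⁺: group 6, so d-count = 6 − 2 = 4.
Here Δ₀ > P (358 > 288), so the low-spin state is favoured.
Configuration: t₂g⁴ eg⁰.
Unpaired electrons: 2.

2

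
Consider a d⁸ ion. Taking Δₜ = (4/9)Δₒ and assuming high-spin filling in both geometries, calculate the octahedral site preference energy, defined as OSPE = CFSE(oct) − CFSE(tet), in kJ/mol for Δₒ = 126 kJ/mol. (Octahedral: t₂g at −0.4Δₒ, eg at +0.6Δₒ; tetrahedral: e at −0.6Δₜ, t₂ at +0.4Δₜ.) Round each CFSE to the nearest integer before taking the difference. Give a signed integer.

-106

In an octahedral site d⁸ (HS) is t₂g⁶ eg², giving CFSE(oct) = -1.2Δₒ = -151 kJ/mol.
Tetrahedral e⁴ t₂⁴ gives -0.8Δₜ = -0.8 × (4/9) × 126 = -45 kJ/mol.
OSPE = -151 − (-45) = -106 kJ/mol.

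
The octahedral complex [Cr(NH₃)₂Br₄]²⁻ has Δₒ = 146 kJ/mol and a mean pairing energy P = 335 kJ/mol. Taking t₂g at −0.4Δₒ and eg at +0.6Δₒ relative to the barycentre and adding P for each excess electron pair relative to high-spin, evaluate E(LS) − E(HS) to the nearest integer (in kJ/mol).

Ligand charges: 2×(+0) from NH₃ and 4×(-1) from Br⁻ sum to -4; with overall charge -2, Cr is +2.
Cr sits in group 6; removing 2 electrons leaves Cr²⁺ with 6 − 2 = 4 d electrons.
High-spin d⁴ fills as t₂g³ eg¹ with CFSE 3(−0.4) + 1(+0.6) = -0.6Δₒ = -88 kJ/mol.
For low-spin the configuration is t₂g⁴ eg⁰: orbital energy -1.6 × 146 = -234 kJ/mol, and 1 additional pair relative to high-spin adds 335 kJ/mol, giving 101 kJ/mol.
The difference is 101 − (-88) = 189 kJ/mol, so high-spin lies lower.

189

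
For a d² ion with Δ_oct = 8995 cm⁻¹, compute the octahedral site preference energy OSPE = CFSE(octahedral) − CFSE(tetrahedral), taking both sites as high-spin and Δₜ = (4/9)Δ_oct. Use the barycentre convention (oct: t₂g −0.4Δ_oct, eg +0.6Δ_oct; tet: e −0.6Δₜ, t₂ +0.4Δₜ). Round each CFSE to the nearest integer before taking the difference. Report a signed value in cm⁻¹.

-2399

In an octahedral site d² (HS) is t2g^2 e_g^0, giving CFSE(oct) = -0.8Δ_oct = -7196 cm⁻¹.
Tetrahedral e^2 t2^0 gives -1.2Δₜ = -1.2 × (4/9) × 8995 = -4797 cm⁻¹.
OSPE = -7196 − (-4797) = -2399 cm⁻¹.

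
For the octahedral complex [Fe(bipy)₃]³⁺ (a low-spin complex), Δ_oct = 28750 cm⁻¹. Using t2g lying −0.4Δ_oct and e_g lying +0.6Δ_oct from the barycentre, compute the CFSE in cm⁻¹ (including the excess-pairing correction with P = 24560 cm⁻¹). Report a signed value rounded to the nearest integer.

-8380

bipy is neutral, so the +3 overall charge sits on Fe: oxidation state +3.
Fe sits in group 8; removing 3 electrons leaves Fe³⁺ with 8 − 3 = 5 d electrons.
Configuration: t2g^5 e_g^0.
CFSE(orbital) = 5×(-0.4Δ_oct) + 0×(0.6Δ_oct) = -2.0Δ_oct; with Δ_oct = 28750 cm⁻¹ that is -57500 cm⁻¹.
Relative to high-spin t2g^3 e_g^2 (0 paired), the low-spin configuration has 2 additional pairs, contributing +2 × 24560 = +49120 cm⁻¹.
Net CFSE = -57500 + 49120 = -8380 cm⁻¹.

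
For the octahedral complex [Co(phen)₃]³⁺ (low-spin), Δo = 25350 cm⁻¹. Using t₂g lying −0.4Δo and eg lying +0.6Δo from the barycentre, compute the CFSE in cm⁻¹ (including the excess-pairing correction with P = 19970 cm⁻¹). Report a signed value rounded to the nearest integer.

phen is neutral, so the +3 overall charge sits on Co: oxidation state +3.
Co sits in group 9; removing 3 electrons leaves Co³⁺ with 9 − 3 = 6 d electrons.
Configuration: t₂g⁶ eg⁰.
Orbital CFSE = 6(-0.4) + 0(0.6) = -2.4Δo = -2.4 × 25350 = -60840 cm⁻¹.
High-spin d⁶ would be t₂g⁴ eg² with 1 pair; low-spin has 3, so 2 excess pairs cost +2P = +39940 cm⁻¹.
Overall CFSE = -60840 + 39940 = -20900 cm⁻¹.

-20900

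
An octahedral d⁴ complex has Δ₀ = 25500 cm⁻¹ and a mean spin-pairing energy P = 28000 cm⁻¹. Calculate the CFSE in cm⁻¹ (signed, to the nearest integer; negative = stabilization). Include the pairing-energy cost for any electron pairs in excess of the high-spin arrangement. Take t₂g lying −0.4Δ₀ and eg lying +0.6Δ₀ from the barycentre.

With Δ₀ < P the complex is high-spin.
Filling d⁴ accordingly: t₂g³ eg¹.
Orbital CFSE = -0.6Δ₀ = -0.6 × 25500 = -15300 cm⁻¹.
High-spin has no excess pairs, so no pairing correction applies.

-15300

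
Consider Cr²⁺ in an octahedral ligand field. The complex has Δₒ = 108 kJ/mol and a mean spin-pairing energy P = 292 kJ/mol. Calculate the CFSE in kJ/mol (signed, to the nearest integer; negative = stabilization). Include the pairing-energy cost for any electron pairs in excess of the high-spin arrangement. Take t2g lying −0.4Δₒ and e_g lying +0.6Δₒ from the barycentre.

Cr²⁺: group 6, so d-count = 6 − 2 = 4.
With Δₒ < P the complex is high-spin.
Filling d⁴ accordingly: t2g^3 e_g^1.
Orbital CFSE = -0.6Δₒ = -0.6 × 108 = -65 kJ/mol.
High-spin has no excess pairs, so no pairing correction applies.

-65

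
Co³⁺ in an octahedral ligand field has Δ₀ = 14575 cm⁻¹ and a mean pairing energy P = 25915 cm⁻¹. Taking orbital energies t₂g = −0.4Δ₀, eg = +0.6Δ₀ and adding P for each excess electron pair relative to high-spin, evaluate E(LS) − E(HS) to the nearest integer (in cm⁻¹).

Group 9 minus oxidation state +3 gives a d⁶ configuration for Co³⁺.
High-spin d⁶ fills as t₂g⁴ eg² with CFSE 4(−0.4) + 2(+0.6) = -0.4Δ₀ = -5830 cm⁻¹.
Low-spin t₂g⁶ eg⁰ gives -2.4Δ₀ = -34980 cm⁻¹, but forming 2 extra pairs costs 2P = 51830 cm⁻¹, so E(LS) = -34980 + 51830 = 16850 cm⁻¹.
E(LS) − E(HS) = 16850 − (-5830) = 22680 cm⁻¹.

22680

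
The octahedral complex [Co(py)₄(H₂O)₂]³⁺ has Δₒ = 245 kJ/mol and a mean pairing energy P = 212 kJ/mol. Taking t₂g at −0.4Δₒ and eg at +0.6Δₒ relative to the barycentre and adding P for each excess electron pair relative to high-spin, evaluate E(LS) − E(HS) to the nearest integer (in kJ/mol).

-66

Ligand charges: 4×(+0) from py and 2×(+0) from H₂O sum to +0; with overall charge +3, Co is +3.
Co is in group 9, so Co³⁺ is d⁶ (9 − 3 = 6).
In the high-spin limit (t₂g⁴ eg²) the orbital term is -0.4Δₒ = -98 kJ/mol, with no excess pairing.
Low-spin: t₂g⁶ eg⁰, orbital CFSE = -2.4Δₒ = -588 kJ/mol; plus 2 excess pairs × P = +424 kJ/mol; total -164 kJ/mol.
The difference is -164 − (-98) = -66 kJ/mol, so low-spin lies lower.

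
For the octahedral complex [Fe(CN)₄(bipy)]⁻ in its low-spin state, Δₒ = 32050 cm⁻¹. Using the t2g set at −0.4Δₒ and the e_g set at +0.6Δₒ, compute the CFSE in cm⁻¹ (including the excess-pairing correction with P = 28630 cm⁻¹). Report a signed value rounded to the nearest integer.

Ligand charges: 4×(-1) from CN⁻ and 1×(+0) from bipy sum to -4; with overall charge -1, Fe is +3.
Group 8 minus oxidation state +3 gives a d⁵ configuration for Fe³⁺.
Configuration: t2g^5 e_g^0.
The orbital stabilization is -2.0Δₒ = -2.0 × 32050 = -64100 cm⁻¹.
Pairing penalty: 2 pairs vs 0 in the high-spin reference → 2 extra × P = 57260 cm⁻¹.
Combining: -64100 + 57260 = -6840 cm⁻¹.

-6840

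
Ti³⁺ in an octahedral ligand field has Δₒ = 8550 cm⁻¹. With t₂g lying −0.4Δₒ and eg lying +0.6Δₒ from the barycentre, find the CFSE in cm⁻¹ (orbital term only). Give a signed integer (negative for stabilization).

Ti³⁺: group 4, so d-count = 4 − 3 = 1.
Electron filling gives t₂g¹ eg⁰.
The orbital stabilization is -0.4Δₒ = -0.4 × 8550 = -3420 cm⁻¹.

-3420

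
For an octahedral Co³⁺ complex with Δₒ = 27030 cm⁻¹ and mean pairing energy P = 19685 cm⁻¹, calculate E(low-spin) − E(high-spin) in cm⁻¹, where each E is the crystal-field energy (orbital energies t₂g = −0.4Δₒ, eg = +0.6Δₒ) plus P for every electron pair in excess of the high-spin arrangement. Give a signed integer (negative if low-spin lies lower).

-14690

Group 9 minus oxidation state +3 gives a d⁶ configuration for Co³⁺.
High-spin: t₂g⁴ eg², CFSE = -0.4Δₒ = -10812 cm⁻¹.
Low-spin: t₂g⁶ eg⁰, orbital CFSE = -2.4Δₒ = -64872 cm⁻¹; plus 2 excess pairs × P = +39370 cm⁻¹; total -25502 cm⁻¹.
The difference is -25502 − (-10812) = -14690 cm⁻¹, so low-spin lies lower.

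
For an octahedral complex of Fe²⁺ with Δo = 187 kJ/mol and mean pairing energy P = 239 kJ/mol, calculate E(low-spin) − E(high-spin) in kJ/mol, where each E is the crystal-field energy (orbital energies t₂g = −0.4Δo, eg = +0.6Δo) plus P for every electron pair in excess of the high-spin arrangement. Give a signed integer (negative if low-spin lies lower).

104

Group 8 minus oxidation state +2 gives a d⁶ configuration for Fe²⁺.
High-spin d⁶ fills as t₂g⁴ eg² with CFSE 4(−0.4) + 2(+0.6) = -0.4Δo = -75 kJ/mol.
For low-spin the configuration is t₂g⁶ eg⁰: orbital energy -2.4 × 187 = -449 kJ/mol, and 2 additional pairs relative to high-spin add 478 kJ/mol, giving 29 kJ/mol.
The difference is 29 − (-75) = 104 kJ/mol, so high-spin lies lower.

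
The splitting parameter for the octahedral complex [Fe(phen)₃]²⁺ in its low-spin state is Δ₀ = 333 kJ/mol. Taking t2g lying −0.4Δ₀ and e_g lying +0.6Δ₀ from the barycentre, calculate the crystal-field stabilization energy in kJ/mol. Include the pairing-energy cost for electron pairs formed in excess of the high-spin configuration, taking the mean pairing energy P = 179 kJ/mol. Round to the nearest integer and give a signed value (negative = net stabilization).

-441

phen is neutral, so the +2 overall charge sits on Fe: oxidation state +2.
Fe is in group 8, so Fe²⁺ is d⁶ (8 − 2 = 6).
Electron filling gives t2g^6 e_g^0.
CFSE(orbital) = 6×(-0.4Δ₀) + 0×(0.6Δ₀) = -2.4Δ₀; with Δ₀ = 333 kJ/mol that is -799 kJ/mol.
Pairing penalty: 3 pairs vs 1 in the high-spin reference → 2 extra × P = 358 kJ/mol.
Overall CFSE = -799 + 358 = -441 kJ/mol.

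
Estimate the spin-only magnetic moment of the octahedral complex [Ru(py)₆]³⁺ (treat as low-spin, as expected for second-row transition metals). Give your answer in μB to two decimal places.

py is neutral, so the +3 overall charge sits on Ru: oxidation state +3.
Ru is in group 8, so Ru³⁺ is d⁵ (8 − 3 = 5).
Configuration: t₂g⁵ eg⁰ → 1 unpaired electron.
μ(spin-only) = √[1(1+2)] = √3 ≈ 1.73 μB.

1.73 μB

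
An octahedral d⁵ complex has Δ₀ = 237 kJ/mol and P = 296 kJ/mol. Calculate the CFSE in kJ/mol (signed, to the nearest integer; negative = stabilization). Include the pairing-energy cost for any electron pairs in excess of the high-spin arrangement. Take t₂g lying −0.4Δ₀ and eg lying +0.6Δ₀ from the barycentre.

Since Δ₀ = 237 kJ/mol < P = 296 kJ/mol, the complex adopts the high-spin configuration.
Configuration: t₂g³ eg².
Orbital CFSE = 0.0Δ₀ = 0.0 × 237 = 0 kJ/mol.
High-spin has no excess pairs, so no pairing correction applies.

0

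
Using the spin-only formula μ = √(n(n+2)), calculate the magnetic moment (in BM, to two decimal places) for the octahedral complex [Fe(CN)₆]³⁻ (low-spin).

1.73 BM

Each CN⁻ contributes -1; 6 × (-1) = -6. With overall charge -3, Fe is in the +3 oxidation state.
Fe³⁺: group 8, so d-count = 8 − 3 = 5.
Configuration: t2g^5 e_g^0 → 1 unpaired electron.
μ(spin-only) = √[1(1+2)] = √3 ≈ 1.73 BM.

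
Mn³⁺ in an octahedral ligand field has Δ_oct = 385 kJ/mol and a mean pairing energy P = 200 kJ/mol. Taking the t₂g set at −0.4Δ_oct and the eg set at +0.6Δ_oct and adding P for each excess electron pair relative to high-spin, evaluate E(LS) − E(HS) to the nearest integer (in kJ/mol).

-185

Mn is in group 7, so Mn³⁺ is d⁴ (7 − 3 = 4).
In the high-spin limit (t₂g³ eg¹) the orbital term is -0.6Δ_oct = -231 kJ/mol, with no excess pairing.
For low-spin the configuration is t₂g⁴ eg⁰: orbital energy -1.6 × 385 = -616 kJ/mol, and 1 additional pair relative to high-spin adds 200 kJ/mol, giving -416 kJ/mol.
E(LS) − E(HS) = -416 − (-231) = -185 kJ/mol.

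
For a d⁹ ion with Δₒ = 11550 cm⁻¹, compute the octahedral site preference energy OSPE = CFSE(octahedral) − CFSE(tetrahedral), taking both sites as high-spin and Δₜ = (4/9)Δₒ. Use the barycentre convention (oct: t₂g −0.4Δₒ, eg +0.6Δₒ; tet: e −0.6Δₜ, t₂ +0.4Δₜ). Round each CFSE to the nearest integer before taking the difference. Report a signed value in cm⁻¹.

-4877

Octahedral high-spin t2g^6 e_g^3: CFSE = -0.6 × 11550 = -6930 cm⁻¹.
In a tetrahedral site the filling is e^4 t2^5: CFSE(tet) = -0.4Δₜ = -0.4 × (4/9)(11550) = -2053 cm⁻¹.
Subtracting, OSPE = -6930 − (-2053) = -4877 cm⁻¹.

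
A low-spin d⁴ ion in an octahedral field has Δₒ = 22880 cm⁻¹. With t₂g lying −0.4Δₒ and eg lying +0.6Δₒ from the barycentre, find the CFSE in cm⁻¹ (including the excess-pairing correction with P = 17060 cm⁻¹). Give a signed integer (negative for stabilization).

-19548

Configuration: t₂g⁴ eg⁰.
CFSE(orbital) = 4×(-0.4Δₒ) + 0×(0.6Δₒ) = -1.6Δₒ; with Δₒ = 22880 cm⁻¹ that is -36608 cm⁻¹.
Pairing penalty: 1 pair vs 0 in the high-spin reference → 1 extra × P = 17060 cm⁻¹.
Overall CFSE = -36608 + 17060 = -19548 cm⁻¹.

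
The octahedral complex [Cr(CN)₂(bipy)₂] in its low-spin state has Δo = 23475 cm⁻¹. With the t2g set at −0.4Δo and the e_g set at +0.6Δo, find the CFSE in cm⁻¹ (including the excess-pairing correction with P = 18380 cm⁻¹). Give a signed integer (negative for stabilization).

Ligand charges: 2×(-1) from CN⁻ and 2×(+0) from bipy sum to -2; with overall charge +0, Cr is +2.
Group 6 minus oxidation state +2 gives a d⁴ configuration for Cr²⁺.
Configuration: t2g^4 e_g^0.
Orbital CFSE = 4(-0.4) + 0(0.6) = -1.6Δo = -1.6 × 23475 = -37560 cm⁻¹.
Relative to high-spin t2g^3 e_g^1 (0 paired), the low-spin configuration has 1 additional pair, contributing +1 × 18380 = +18380 cm⁻¹.
Overall CFSE = -37560 + 18380 = -19180 cm⁻¹.

-19180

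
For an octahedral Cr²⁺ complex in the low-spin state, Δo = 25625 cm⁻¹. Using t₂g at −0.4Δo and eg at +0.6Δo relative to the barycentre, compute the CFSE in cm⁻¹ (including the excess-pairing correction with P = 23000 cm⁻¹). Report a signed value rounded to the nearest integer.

Cr sits in group 6; removing 2 electrons leaves Cr²⁺ with 6 − 2 = 4 d electrons.
Electron filling gives t₂g⁴ eg⁰.
The orbital stabilization is -1.6Δo = -1.6 × 25625 = -41000 cm⁻¹.
Relative to high-spin t₂g³ eg¹ (0 paired), the low-spin configuration has 1 additional pair, contributing +1 × 23000 = +23000 cm⁻¹.
Combining: -41000 + 23000 = -18000 cm⁻¹.

-18000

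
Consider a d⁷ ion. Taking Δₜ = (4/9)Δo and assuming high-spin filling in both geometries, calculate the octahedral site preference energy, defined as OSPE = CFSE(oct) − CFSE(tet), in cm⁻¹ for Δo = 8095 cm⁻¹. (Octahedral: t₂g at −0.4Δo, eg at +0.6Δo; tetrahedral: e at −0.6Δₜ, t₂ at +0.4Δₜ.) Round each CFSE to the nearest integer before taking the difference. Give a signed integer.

Octahedral high-spin t2g^5 e_g^2: CFSE = -0.8 × 8095 = -6476 cm⁻¹.
Tetrahedral: e^4 t2^3, CFSE = 4(−0.6) + 3(+0.4) = -1.2Δₜ = -1.2 × (4/9) × 8095 = -4317 cm⁻¹.
OSPE = CFSE(oct) − CFSE(tet) = -6476 − (-4317) = -2159 cm⁻¹.

-2159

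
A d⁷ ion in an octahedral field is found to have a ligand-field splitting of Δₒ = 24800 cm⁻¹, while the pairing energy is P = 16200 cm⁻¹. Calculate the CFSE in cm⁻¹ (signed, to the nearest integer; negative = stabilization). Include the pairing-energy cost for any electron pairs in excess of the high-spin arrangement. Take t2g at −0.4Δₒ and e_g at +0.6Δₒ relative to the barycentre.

-28440

With Δₒ > P the complex is low-spin.
Configuration: t2g^6 e_g^1.
Orbital CFSE = -1.8Δₒ = -1.8 × 24800 = -44640 cm⁻¹.
Excess pairs vs high-spin: 3 − 2 = 1; pairing cost = +16200 cm⁻¹.
Net CFSE = -44640 + 16200 = -28440 cm⁻¹.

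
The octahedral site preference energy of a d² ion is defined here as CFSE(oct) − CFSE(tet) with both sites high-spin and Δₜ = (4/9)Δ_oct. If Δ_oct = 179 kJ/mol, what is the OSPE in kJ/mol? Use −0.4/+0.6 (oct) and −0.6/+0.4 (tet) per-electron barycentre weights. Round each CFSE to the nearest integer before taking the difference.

-48

Octahedral high-spin t2g^2 e_g^0: CFSE = -0.8 × 179 = -143 kJ/mol.
In a tetrahedral site the filling is e^2 t2^0: CFSE(tet) = -1.2Δₜ = -1.2 × (4/9)(179) = -95 kJ/mol.
OSPE = -143 − (-95) = -48 kJ/mol.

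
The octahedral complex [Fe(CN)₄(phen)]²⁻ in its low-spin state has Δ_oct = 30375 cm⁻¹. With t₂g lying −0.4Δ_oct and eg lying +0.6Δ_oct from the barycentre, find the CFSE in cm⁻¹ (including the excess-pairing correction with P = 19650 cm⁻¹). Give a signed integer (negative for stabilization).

Ligand charges: 4×(-1) from CN⁻ and 1×(+0) from phen sum to -4; with overall charge -2, Fe is +2.
Group 8 minus oxidation state +2 gives a d⁶ configuration for Fe²⁺.
Electron filling gives t₂g⁶ eg⁰.
The orbital stabilization is -2.4Δ_oct = -2.4 × 30375 = -72900 cm⁻¹.
Pairing penalty: 3 pairs vs 1 in the high-spin reference → 2 extra × P = 39300 cm⁻¹.
Overall CFSE = -72900 + 39300 = -33600 cm⁻¹.

-33600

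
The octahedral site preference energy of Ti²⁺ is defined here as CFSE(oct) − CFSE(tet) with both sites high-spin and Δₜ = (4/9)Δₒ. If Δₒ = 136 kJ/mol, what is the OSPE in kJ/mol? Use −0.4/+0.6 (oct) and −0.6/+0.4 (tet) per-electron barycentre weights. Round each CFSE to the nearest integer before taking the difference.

Ti sits in group 4; removing 2 electrons leaves Ti²⁺ with 4 − 2 = 2 d electrons.
In an octahedral site d² (HS) is t2g^2 e_g^0, giving CFSE(oct) = -0.8Δₒ = -109 kJ/mol.
Tetrahedral e^2 t2^0 gives -1.2Δₜ = -1.2 × (4/9) × 136 = -73 kJ/mol.
Subtracting, OSPE = -109 − (-73) = -36 kJ/mol.

-36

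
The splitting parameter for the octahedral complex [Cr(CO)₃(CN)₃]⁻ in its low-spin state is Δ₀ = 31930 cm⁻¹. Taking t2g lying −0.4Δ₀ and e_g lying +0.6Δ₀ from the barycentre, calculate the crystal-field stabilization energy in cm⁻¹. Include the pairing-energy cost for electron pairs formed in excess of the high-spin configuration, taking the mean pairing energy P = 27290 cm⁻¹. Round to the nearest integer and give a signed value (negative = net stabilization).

Ligand charges: 3×(+0) from CO and 3×(-1) from CN⁻ sum to -3; with overall charge -1, Cr is +2.
Group 6 minus oxidation state +2 gives a d⁴ configuration for Cr²⁺.
Configuration: t2g^4 e_g^0.
The orbital stabilization is -1.6Δ₀ = -1.6 × 31930 = -51088 cm⁻¹.
Pairing penalty: 1 pair vs 0 in the high-spin reference → 1 extra × P = 27290 cm⁻¹.
Combining: -51088 + 27290 = -23798 cm⁻¹.

-23798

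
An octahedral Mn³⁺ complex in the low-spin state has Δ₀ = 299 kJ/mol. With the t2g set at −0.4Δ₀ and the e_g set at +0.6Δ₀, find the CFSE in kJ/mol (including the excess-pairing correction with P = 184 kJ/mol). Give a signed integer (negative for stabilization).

Mn sits in group 7; removing 3 electrons leaves Mn³⁺ with 7 − 3 = 4 d electrons.
Electron filling gives t2g^4 e_g^0.
The orbital stabilization is -1.6Δ₀ = -1.6 × 299 = -478 kJ/mol.
High-spin d⁴ would be t2g^3 e_g^1 with 0 pairs; low-spin has 1, so 1 excess pair costs +1P = +184 kJ/mol.
Net CFSE = -478 + 184 = -294 kJ/mol.

-294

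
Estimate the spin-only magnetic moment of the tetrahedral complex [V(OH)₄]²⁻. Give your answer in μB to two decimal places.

Each OH⁻ contributes -1; 4 × (-1) = -4. With overall charge -2, V is in the +2 oxidation state.
V is in group 5, so V²⁺ is d³ (5 − 2 = 3).
Tetrahedral fields are weak (Δₜ ≈ 4/9 Δₒ), so electrons fill high-spin.
Configuration: e² t₂¹ → 3 unpaired electrons.
μ(spin-only) = √[3(3+2)] = √15 ≈ 3.87 μB.

3.87 μB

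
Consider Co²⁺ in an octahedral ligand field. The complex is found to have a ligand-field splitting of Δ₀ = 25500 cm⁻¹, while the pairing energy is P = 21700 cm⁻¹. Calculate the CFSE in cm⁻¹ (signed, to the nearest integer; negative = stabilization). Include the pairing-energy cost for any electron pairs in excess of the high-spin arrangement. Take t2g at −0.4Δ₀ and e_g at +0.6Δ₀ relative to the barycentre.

Co is in group 9, so Co²⁺ is d⁷ (9 − 2 = 7).
With Δ₀ > P the complex is low-spin.
Filling d⁷ accordingly: t2g^6 e_g^1.
Orbital CFSE = -1.8Δ₀ = -1.8 × 25500 = -45900 cm⁻¹.
Excess pairs vs high-spin: 3 − 2 = 1; pairing cost = +21700 cm⁻¹.
Net CFSE = -45900 + 21700 = -24200 cm⁻¹.

-24200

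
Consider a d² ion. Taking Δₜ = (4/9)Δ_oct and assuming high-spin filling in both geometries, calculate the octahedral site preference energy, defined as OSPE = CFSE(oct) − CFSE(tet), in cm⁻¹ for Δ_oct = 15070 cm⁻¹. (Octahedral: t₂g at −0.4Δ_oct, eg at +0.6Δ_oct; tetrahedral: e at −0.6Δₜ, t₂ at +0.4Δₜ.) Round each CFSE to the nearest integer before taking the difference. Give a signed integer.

-4019

Octahedral (high-spin): t2g^2 e_g^0, CFSE = 2(−0.4) + 0(+0.6) = -0.8Δ_oct = -0.8 × 15070 = -12056 cm⁻¹.
Tetrahedral: e^2 t2^0, CFSE = 2(−0.6) + 0(+0.4) = -1.2Δₜ = -1.2 × (4/9) × 15070 = -8037 cm⁻¹.
OSPE = -12056 − (-8037) = -4019 cm⁻¹.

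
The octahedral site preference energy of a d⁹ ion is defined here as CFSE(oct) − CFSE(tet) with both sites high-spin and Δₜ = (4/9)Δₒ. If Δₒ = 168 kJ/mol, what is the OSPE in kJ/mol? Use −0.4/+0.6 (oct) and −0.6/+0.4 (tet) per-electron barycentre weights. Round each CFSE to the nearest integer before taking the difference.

In an octahedral site d⁹ (HS) is t2g^6 e_g^3, giving CFSE(oct) = -0.6Δₒ = -101 kJ/mol.
Tetrahedral e^4 t2^5 gives -0.4Δₜ = -0.4 × (4/9) × 168 = -30 kJ/mol.
OSPE = CFSE(oct) − CFSE(tet) = -101 − (-30) = -71 kJ/mol.

-71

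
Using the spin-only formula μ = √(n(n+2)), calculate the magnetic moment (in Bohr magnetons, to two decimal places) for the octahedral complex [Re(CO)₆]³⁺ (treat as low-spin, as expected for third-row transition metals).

2.83 Bohr magnetons

CO is neutral, so the +3 overall charge sits on Re: oxidation state +3.
Group 7 minus oxidation state +3 gives a d⁴ configuration for Re³⁺.
Configuration: t2g^4 e_g^0 → 2 unpaired electrons.
μ(spin-only) = √[2(2+2)] = √8 ≈ 2.83 Bohr magnetons.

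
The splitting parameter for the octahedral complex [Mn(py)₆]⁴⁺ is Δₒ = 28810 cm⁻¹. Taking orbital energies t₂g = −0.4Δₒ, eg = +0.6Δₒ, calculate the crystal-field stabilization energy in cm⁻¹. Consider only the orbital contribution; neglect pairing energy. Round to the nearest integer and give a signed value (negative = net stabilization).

py is neutral, so the +4 overall charge sits on Mn: oxidation state +4.
Group 7 minus oxidation state +4 gives a d³ configuration for Mn⁴⁺.
Electron filling gives t₂g³ eg⁰.
Orbital CFSE = 3(-0.4) + 0(0.6) = -1.2Δₒ = -1.2 × 28810 = -34572 cm⁻¹.

-34572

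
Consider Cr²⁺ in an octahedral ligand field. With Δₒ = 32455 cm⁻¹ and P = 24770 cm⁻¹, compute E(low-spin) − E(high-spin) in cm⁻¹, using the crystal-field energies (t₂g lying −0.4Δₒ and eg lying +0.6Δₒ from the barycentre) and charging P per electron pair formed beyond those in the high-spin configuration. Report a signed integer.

-7685

Cr sits in group 6; removing 2 electrons leaves Cr²⁺ with 6 − 2 = 4 d electrons.
High-spin: t₂g³ eg¹, CFSE = -0.6Δₒ = -19473 cm⁻¹.
Low-spin t₂g⁴ eg⁰ gives -1.6Δₒ = -51928 cm⁻¹, but forming 1 extra pair costs 1P = 24770 cm⁻¹, so E(LS) = -51928 + 24770 = -27158 cm⁻¹.
E(LS) − E(HS) = -27158 − (-19473) = -7685 cm⁻¹.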